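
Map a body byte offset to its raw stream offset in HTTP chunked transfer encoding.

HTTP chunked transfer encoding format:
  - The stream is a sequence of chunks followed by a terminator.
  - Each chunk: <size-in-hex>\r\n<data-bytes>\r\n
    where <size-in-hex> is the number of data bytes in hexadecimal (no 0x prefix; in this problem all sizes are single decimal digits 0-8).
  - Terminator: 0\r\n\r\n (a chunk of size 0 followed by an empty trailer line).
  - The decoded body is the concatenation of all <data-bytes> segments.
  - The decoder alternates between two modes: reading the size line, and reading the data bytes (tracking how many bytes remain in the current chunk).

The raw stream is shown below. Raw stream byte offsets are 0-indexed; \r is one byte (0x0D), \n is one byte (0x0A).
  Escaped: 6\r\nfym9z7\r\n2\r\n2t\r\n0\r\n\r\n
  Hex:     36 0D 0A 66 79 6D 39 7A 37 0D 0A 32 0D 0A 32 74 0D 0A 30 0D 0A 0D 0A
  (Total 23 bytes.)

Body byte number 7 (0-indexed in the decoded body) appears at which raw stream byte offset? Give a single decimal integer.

Chunk 1: stream[0..1]='6' size=0x6=6, data at stream[3..9]='fym9z7' -> body[0..6], body so far='fym9z7'
Chunk 2: stream[11..12]='2' size=0x2=2, data at stream[14..16]='2t' -> body[6..8], body so far='fym9z72t'
Chunk 3: stream[18..19]='0' size=0 (terminator). Final body='fym9z72t' (8 bytes)
Body byte 7 at stream offset 15

Answer: 15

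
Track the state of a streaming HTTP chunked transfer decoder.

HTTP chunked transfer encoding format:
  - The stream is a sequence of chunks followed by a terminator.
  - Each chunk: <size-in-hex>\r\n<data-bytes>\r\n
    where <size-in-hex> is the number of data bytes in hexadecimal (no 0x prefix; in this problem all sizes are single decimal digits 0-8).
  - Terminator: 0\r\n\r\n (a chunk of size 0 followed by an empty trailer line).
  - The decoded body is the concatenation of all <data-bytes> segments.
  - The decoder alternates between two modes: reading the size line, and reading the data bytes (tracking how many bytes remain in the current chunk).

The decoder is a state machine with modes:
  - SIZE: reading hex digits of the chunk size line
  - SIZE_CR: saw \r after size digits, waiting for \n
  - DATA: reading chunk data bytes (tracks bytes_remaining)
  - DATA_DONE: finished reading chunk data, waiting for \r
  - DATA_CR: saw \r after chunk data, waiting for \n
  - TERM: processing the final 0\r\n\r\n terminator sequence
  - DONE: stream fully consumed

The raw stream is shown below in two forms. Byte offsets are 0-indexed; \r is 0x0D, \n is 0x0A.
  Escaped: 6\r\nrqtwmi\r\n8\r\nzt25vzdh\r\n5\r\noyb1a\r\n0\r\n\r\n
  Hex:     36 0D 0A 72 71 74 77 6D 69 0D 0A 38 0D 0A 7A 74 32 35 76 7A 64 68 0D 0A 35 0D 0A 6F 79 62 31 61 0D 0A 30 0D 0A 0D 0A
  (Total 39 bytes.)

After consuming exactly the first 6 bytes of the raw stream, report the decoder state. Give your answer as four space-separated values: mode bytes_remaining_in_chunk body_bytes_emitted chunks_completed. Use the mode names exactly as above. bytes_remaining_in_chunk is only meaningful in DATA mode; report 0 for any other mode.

Answer: DATA 3 3 0

Derivation:
Byte 0 = '6': mode=SIZE remaining=0 emitted=0 chunks_done=0
Byte 1 = 0x0D: mode=SIZE_CR remaining=0 emitted=0 chunks_done=0
Byte 2 = 0x0A: mode=DATA remaining=6 emitted=0 chunks_done=0
Byte 3 = 'r': mode=DATA remaining=5 emitted=1 chunks_done=0
Byte 4 = 'q': mode=DATA remaining=4 emitted=2 chunks_done=0
Byte 5 = 't': mode=DATA remaining=3 emitted=3 chunks_done=0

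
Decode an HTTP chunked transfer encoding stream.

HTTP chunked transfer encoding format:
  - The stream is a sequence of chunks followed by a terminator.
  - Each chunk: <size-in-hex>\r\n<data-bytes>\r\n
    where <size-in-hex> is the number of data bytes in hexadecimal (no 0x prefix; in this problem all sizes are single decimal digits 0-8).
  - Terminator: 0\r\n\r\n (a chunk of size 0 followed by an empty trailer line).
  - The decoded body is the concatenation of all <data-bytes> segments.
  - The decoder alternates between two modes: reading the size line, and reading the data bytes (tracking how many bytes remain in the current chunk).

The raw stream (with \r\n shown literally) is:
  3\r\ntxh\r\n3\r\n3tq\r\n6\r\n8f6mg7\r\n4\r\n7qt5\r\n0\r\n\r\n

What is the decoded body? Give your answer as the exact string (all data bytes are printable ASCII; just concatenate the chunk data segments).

Answer: txh3tq8f6mg77qt5

Derivation:
Chunk 1: stream[0..1]='3' size=0x3=3, data at stream[3..6]='txh' -> body[0..3], body so far='txh'
Chunk 2: stream[8..9]='3' size=0x3=3, data at stream[11..14]='3tq' -> body[3..6], body so far='txh3tq'
Chunk 3: stream[16..17]='6' size=0x6=6, data at stream[19..25]='8f6mg7' -> body[6..12], body so far='txh3tq8f6mg7'
Chunk 4: stream[27..28]='4' size=0x4=4, data at stream[30..34]='7qt5' -> body[12..16], body so far='txh3tq8f6mg77qt5'
Chunk 5: stream[36..37]='0' size=0 (terminator). Final body='txh3tq8f6mg77qt5' (16 bytes)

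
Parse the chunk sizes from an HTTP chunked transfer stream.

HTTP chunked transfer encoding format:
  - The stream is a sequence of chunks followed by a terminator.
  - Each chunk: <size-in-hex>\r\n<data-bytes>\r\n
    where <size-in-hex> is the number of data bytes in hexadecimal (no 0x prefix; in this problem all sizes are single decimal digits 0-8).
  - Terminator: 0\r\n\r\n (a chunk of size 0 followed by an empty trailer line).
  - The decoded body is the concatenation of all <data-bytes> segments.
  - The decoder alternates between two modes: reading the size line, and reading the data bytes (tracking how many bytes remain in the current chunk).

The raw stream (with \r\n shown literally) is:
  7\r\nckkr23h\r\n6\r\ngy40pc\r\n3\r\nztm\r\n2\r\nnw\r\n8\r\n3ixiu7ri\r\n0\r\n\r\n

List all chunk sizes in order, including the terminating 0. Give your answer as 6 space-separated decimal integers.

Chunk 1: stream[0..1]='7' size=0x7=7, data at stream[3..10]='ckkr23h' -> body[0..7], body so far='ckkr23h'
Chunk 2: stream[12..13]='6' size=0x6=6, data at stream[15..21]='gy40pc' -> body[7..13], body so far='ckkr23hgy40pc'
Chunk 3: stream[23..24]='3' size=0x3=3, data at stream[26..29]='ztm' -> body[13..16], body so far='ckkr23hgy40pcztm'
Chunk 4: stream[31..32]='2' size=0x2=2, data at stream[34..36]='nw' -> body[16..18], body so far='ckkr23hgy40pcztmnw'
Chunk 5: stream[38..39]='8' size=0x8=8, data at stream[41..49]='3ixiu7ri' -> body[18..26], body so far='ckkr23hgy40pcztmnw3ixiu7ri'
Chunk 6: stream[51..52]='0' size=0 (terminator). Final body='ckkr23hgy40pcztmnw3ixiu7ri' (26 bytes)

Answer: 7 6 3 2 8 0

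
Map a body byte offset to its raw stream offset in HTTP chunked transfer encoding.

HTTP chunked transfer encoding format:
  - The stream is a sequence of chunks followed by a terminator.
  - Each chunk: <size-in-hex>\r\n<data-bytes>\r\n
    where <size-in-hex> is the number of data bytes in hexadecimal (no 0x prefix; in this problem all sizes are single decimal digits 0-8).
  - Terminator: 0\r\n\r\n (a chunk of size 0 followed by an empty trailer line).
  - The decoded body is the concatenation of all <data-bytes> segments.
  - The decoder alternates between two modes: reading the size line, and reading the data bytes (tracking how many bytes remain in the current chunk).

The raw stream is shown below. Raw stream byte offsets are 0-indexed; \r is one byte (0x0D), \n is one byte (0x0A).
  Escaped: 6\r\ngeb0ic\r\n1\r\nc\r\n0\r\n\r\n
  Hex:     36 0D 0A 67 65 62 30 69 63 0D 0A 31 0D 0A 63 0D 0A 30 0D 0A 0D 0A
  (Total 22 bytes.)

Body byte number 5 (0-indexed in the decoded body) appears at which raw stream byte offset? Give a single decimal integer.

Chunk 1: stream[0..1]='6' size=0x6=6, data at stream[3..9]='geb0ic' -> body[0..6], body so far='geb0ic'
Chunk 2: stream[11..12]='1' size=0x1=1, data at stream[14..15]='c' -> body[6..7], body so far='geb0icc'
Chunk 3: stream[17..18]='0' size=0 (terminator). Final body='geb0icc' (7 bytes)
Body byte 5 at stream offset 8

Answer: 8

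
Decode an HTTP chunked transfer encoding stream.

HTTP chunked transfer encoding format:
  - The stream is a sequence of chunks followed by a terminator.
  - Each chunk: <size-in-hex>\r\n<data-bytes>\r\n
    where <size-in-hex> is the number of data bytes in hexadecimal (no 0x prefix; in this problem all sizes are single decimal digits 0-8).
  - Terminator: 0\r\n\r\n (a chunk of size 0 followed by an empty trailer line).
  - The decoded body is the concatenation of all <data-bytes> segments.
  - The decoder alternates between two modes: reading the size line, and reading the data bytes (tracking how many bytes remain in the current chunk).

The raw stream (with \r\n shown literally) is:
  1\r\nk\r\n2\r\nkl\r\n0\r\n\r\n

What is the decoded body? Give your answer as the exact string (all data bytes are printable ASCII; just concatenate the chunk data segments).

Answer: kkl

Derivation:
Chunk 1: stream[0..1]='1' size=0x1=1, data at stream[3..4]='k' -> body[0..1], body so far='k'
Chunk 2: stream[6..7]='2' size=0x2=2, data at stream[9..11]='kl' -> body[1..3], body so far='kkl'
Chunk 3: stream[13..14]='0' size=0 (terminator). Final body='kkl' (3 bytes)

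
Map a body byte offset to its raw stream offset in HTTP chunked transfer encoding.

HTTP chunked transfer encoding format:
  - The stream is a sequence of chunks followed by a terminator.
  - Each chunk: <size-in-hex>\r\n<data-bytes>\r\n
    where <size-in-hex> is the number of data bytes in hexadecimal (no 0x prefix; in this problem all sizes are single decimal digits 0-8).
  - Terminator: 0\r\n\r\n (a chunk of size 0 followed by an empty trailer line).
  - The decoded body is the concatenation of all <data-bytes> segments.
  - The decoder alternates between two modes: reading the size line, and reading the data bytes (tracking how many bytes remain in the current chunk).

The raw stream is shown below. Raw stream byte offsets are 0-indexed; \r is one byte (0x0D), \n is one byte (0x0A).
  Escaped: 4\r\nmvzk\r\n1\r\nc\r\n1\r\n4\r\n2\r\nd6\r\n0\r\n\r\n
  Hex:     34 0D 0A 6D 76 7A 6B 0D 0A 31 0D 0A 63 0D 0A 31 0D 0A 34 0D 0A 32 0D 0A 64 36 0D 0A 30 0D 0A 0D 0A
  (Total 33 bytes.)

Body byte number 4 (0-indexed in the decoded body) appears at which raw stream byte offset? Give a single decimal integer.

Answer: 12

Derivation:
Chunk 1: stream[0..1]='4' size=0x4=4, data at stream[3..7]='mvzk' -> body[0..4], body so far='mvzk'
Chunk 2: stream[9..10]='1' size=0x1=1, data at stream[12..13]='c' -> body[4..5], body so far='mvzkc'
Chunk 3: stream[15..16]='1' size=0x1=1, data at stream[18..19]='4' -> body[5..6], body so far='mvzkc4'
Chunk 4: stream[21..22]='2' size=0x2=2, data at stream[24..26]='d6' -> body[6..8], body so far='mvzkc4d6'
Chunk 5: stream[28..29]='0' size=0 (terminator). Final body='mvzkc4d6' (8 bytes)
Body byte 4 at stream offset 12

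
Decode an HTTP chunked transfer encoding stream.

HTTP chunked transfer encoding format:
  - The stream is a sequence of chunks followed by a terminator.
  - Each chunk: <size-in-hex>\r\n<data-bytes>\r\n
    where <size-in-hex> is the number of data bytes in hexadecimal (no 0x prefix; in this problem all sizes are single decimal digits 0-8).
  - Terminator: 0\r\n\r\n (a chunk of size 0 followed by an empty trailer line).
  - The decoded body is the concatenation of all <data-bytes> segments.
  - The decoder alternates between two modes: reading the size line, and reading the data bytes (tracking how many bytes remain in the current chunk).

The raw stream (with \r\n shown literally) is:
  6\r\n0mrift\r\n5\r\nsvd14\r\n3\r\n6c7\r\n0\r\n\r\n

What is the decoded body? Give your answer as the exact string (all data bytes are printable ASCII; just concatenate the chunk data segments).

Chunk 1: stream[0..1]='6' size=0x6=6, data at stream[3..9]='0mrift' -> body[0..6], body so far='0mrift'
Chunk 2: stream[11..12]='5' size=0x5=5, data at stream[14..19]='svd14' -> body[6..11], body so far='0mriftsvd14'
Chunk 3: stream[21..22]='3' size=0x3=3, data at stream[24..27]='6c7' -> body[11..14], body so far='0mriftsvd146c7'
Chunk 4: stream[29..30]='0' size=0 (terminator). Final body='0mriftsvd146c7' (14 bytes)

Answer: 0mriftsvd146c7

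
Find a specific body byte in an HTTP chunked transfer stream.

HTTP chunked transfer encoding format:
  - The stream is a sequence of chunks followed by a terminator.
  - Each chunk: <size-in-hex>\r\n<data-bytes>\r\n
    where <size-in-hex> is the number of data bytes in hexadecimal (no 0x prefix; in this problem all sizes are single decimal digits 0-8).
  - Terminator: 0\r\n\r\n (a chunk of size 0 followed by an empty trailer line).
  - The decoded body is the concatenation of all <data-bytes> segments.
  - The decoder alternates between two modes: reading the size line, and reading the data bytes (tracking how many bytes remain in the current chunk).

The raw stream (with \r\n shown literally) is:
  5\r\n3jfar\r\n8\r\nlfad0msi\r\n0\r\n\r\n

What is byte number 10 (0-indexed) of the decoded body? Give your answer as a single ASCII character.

Answer: m

Derivation:
Chunk 1: stream[0..1]='5' size=0x5=5, data at stream[3..8]='3jfar' -> body[0..5], body so far='3jfar'
Chunk 2: stream[10..11]='8' size=0x8=8, data at stream[13..21]='lfad0msi' -> body[5..13], body so far='3jfarlfad0msi'
Chunk 3: stream[23..24]='0' size=0 (terminator). Final body='3jfarlfad0msi' (13 bytes)
Body byte 10 = 'm'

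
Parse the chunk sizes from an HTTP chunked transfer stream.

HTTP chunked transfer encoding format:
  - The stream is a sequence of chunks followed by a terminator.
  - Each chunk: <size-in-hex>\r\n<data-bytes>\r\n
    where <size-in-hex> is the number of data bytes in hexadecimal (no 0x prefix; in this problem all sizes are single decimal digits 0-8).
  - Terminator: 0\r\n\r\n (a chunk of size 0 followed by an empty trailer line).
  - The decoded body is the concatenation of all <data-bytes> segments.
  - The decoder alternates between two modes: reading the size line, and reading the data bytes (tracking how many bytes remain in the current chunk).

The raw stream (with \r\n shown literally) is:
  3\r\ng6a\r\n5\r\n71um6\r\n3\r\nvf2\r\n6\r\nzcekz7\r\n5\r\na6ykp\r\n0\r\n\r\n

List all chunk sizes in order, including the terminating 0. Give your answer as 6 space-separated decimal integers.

Answer: 3 5 3 6 5 0

Derivation:
Chunk 1: stream[0..1]='3' size=0x3=3, data at stream[3..6]='g6a' -> body[0..3], body so far='g6a'
Chunk 2: stream[8..9]='5' size=0x5=5, data at stream[11..16]='71um6' -> body[3..8], body so far='g6a71um6'
Chunk 3: stream[18..19]='3' size=0x3=3, data at stream[21..24]='vf2' -> body[8..11], body so far='g6a71um6vf2'
Chunk 4: stream[26..27]='6' size=0x6=6, data at stream[29..35]='zcekz7' -> body[11..17], body so far='g6a71um6vf2zcekz7'
Chunk 5: stream[37..38]='5' size=0x5=5, data at stream[40..45]='a6ykp' -> body[17..22], body so far='g6a71um6vf2zcekz7a6ykp'
Chunk 6: stream[47..48]='0' size=0 (terminator). Final body='g6a71um6vf2zcekz7a6ykp' (22 bytes)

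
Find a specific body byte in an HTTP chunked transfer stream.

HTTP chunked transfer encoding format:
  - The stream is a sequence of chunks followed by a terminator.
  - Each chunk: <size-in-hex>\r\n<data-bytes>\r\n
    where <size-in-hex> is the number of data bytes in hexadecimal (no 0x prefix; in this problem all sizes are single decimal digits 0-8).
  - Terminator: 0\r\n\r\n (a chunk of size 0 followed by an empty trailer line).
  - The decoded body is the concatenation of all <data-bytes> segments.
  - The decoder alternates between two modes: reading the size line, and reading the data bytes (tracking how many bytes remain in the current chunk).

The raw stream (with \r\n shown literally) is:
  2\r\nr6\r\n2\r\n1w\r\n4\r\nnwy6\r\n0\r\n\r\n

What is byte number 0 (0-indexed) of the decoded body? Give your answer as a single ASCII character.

Chunk 1: stream[0..1]='2' size=0x2=2, data at stream[3..5]='r6' -> body[0..2], body so far='r6'
Chunk 2: stream[7..8]='2' size=0x2=2, data at stream[10..12]='1w' -> body[2..4], body so far='r61w'
Chunk 3: stream[14..15]='4' size=0x4=4, data at stream[17..21]='nwy6' -> body[4..8], body so far='r61wnwy6'
Chunk 4: stream[23..24]='0' size=0 (terminator). Final body='r61wnwy6' (8 bytes)
Body byte 0 = 'r'

Answer: r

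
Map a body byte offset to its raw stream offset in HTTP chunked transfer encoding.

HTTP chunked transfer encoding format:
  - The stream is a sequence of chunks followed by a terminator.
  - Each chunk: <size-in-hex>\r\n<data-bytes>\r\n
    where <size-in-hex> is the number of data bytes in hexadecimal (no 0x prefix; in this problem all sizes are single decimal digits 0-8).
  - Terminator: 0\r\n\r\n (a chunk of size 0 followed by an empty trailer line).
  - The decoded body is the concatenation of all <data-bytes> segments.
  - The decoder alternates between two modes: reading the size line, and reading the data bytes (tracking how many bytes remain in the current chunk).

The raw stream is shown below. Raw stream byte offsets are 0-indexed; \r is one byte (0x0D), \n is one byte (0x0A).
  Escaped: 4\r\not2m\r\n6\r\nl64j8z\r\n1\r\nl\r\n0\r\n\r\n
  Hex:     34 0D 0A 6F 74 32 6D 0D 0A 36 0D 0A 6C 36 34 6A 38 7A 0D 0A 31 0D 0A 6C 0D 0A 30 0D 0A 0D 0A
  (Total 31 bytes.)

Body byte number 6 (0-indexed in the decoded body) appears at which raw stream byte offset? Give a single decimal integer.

Answer: 14

Derivation:
Chunk 1: stream[0..1]='4' size=0x4=4, data at stream[3..7]='ot2m' -> body[0..4], body so far='ot2m'
Chunk 2: stream[9..10]='6' size=0x6=6, data at stream[12..18]='l64j8z' -> body[4..10], body so far='ot2ml64j8z'
Chunk 3: stream[20..21]='1' size=0x1=1, data at stream[23..24]='l' -> body[10..11], body so far='ot2ml64j8zl'
Chunk 4: stream[26..27]='0' size=0 (terminator). Final body='ot2ml64j8zl' (11 bytes)
Body byte 6 at stream offset 14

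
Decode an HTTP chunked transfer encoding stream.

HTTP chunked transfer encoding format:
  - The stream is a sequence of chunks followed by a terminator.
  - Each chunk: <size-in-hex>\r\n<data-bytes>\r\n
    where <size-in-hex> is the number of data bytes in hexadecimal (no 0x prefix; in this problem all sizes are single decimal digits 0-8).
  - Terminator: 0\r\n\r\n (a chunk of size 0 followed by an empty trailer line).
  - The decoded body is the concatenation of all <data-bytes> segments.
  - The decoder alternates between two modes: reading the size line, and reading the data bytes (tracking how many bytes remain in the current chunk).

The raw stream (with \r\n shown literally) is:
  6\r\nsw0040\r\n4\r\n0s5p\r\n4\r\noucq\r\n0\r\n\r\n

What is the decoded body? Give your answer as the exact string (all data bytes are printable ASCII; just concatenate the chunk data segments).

Chunk 1: stream[0..1]='6' size=0x6=6, data at stream[3..9]='sw0040' -> body[0..6], body so far='sw0040'
Chunk 2: stream[11..12]='4' size=0x4=4, data at stream[14..18]='0s5p' -> body[6..10], body so far='sw00400s5p'
Chunk 3: stream[20..21]='4' size=0x4=4, data at stream[23..27]='oucq' -> body[10..14], body so far='sw00400s5poucq'
Chunk 4: stream[29..30]='0' size=0 (terminator). Final body='sw00400s5poucq' (14 bytes)

Answer: sw00400s5poucq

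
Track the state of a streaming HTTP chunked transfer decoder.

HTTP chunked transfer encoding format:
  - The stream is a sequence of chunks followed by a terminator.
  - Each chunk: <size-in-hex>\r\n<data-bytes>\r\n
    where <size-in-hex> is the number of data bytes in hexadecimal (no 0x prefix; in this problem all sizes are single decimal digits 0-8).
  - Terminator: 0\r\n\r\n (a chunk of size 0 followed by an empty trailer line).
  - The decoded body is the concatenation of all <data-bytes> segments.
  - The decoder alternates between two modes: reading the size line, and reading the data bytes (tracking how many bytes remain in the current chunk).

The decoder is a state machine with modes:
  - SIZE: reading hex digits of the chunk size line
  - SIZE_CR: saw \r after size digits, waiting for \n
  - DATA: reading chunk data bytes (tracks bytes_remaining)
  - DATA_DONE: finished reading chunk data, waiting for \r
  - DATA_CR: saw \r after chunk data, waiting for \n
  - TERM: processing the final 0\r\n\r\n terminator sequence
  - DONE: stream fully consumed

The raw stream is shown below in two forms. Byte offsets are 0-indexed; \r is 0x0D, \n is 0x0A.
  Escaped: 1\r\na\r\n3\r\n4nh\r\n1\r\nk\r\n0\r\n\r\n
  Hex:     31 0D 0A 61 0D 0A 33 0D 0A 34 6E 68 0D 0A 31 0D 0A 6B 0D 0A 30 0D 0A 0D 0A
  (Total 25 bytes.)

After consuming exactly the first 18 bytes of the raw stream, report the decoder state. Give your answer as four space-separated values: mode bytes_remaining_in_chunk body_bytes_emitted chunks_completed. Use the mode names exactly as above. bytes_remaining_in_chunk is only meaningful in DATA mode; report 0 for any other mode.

Byte 0 = '1': mode=SIZE remaining=0 emitted=0 chunks_done=0
Byte 1 = 0x0D: mode=SIZE_CR remaining=0 emitted=0 chunks_done=0
Byte 2 = 0x0A: mode=DATA remaining=1 emitted=0 chunks_done=0
Byte 3 = 'a': mode=DATA_DONE remaining=0 emitted=1 chunks_done=0
Byte 4 = 0x0D: mode=DATA_CR remaining=0 emitted=1 chunks_done=0
Byte 5 = 0x0A: mode=SIZE remaining=0 emitted=1 chunks_done=1
Byte 6 = '3': mode=SIZE remaining=0 emitted=1 chunks_done=1
Byte 7 = 0x0D: mode=SIZE_CR remaining=0 emitted=1 chunks_done=1
Byte 8 = 0x0A: mode=DATA remaining=3 emitted=1 chunks_done=1
Byte 9 = '4': mode=DATA remaining=2 emitted=2 chunks_done=1
Byte 10 = 'n': mode=DATA remaining=1 emitted=3 chunks_done=1
Byte 11 = 'h': mode=DATA_DONE remaining=0 emitted=4 chunks_done=1
Byte 12 = 0x0D: mode=DATA_CR remaining=0 emitted=4 chunks_done=1
Byte 13 = 0x0A: mode=SIZE remaining=0 emitted=4 chunks_done=2
Byte 14 = '1': mode=SIZE remaining=0 emitted=4 chunks_done=2
Byte 15 = 0x0D: mode=SIZE_CR remaining=0 emitted=4 chunks_done=2
Byte 16 = 0x0A: mode=DATA remaining=1 emitted=4 chunks_done=2
Byte 17 = 'k': mode=DATA_DONE remaining=0 emitted=5 chunks_done=2

Answer: DATA_DONE 0 5 2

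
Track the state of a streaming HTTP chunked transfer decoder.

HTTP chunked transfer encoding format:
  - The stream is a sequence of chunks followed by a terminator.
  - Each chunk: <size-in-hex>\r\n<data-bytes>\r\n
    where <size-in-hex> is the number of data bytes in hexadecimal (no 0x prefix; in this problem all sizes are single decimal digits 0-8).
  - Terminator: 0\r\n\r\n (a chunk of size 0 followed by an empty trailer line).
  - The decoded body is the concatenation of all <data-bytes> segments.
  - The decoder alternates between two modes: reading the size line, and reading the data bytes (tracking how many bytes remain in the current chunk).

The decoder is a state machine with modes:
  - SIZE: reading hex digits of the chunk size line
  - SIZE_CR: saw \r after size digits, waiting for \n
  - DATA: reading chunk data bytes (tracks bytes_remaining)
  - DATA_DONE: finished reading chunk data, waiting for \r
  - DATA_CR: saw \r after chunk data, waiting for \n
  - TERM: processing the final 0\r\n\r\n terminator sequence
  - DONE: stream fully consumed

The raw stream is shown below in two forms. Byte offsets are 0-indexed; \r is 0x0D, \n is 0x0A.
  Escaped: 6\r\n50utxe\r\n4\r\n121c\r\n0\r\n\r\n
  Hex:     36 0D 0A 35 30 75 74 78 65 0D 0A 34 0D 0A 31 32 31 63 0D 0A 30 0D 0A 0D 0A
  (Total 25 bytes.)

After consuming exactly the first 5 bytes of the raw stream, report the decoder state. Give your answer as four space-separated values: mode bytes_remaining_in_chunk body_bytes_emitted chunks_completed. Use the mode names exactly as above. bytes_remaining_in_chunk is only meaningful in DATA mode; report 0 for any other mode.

Answer: DATA 4 2 0

Derivation:
Byte 0 = '6': mode=SIZE remaining=0 emitted=0 chunks_done=0
Byte 1 = 0x0D: mode=SIZE_CR remaining=0 emitted=0 chunks_done=0
Byte 2 = 0x0A: mode=DATA remaining=6 emitted=0 chunks_done=0
Byte 3 = '5': mode=DATA remaining=5 emitted=1 chunks_done=0
Byte 4 = '0': mode=DATA remaining=4 emitted=2 chunks_done=0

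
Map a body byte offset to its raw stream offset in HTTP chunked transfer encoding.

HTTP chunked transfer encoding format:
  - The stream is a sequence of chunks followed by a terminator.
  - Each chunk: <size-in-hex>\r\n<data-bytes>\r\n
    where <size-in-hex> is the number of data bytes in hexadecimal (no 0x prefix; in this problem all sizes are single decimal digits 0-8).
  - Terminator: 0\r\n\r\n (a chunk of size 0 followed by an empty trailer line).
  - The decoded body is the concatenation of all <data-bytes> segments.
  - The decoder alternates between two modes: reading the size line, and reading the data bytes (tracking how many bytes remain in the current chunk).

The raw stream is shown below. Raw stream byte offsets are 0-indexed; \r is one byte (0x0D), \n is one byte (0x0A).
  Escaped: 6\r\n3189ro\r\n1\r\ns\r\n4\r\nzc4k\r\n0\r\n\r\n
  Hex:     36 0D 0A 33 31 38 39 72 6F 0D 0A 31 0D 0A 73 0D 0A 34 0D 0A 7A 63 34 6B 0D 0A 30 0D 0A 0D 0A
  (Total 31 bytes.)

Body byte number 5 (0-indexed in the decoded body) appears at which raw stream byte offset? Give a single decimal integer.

Chunk 1: stream[0..1]='6' size=0x6=6, data at stream[3..9]='3189ro' -> body[0..6], body so far='3189ro'
Chunk 2: stream[11..12]='1' size=0x1=1, data at stream[14..15]='s' -> body[6..7], body so far='3189ros'
Chunk 3: stream[17..18]='4' size=0x4=4, data at stream[20..24]='zc4k' -> body[7..11], body so far='3189roszc4k'
Chunk 4: stream[26..27]='0' size=0 (terminator). Final body='3189roszc4k' (11 bytes)
Body byte 5 at stream offset 8

Answer: 8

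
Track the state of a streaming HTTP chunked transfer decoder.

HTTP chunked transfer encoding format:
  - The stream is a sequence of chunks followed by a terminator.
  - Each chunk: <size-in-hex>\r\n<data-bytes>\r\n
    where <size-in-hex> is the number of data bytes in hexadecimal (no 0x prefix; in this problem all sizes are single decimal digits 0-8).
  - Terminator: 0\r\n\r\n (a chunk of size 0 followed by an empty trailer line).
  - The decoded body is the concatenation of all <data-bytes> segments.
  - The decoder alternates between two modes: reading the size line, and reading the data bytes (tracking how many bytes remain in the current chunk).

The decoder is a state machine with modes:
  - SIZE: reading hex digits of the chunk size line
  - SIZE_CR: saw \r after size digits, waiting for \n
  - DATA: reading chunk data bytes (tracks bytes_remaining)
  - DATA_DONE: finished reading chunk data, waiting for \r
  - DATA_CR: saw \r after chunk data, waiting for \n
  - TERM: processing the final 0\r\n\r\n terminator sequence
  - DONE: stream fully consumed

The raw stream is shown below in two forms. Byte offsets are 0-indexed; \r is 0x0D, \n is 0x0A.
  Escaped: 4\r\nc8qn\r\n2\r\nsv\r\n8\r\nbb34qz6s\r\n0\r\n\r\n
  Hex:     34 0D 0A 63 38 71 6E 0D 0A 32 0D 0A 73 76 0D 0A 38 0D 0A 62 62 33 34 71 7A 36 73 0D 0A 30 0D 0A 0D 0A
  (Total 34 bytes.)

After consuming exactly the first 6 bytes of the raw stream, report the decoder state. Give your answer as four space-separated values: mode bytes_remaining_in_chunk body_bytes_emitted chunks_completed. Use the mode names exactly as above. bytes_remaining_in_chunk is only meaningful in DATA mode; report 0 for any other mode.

Byte 0 = '4': mode=SIZE remaining=0 emitted=0 chunks_done=0
Byte 1 = 0x0D: mode=SIZE_CR remaining=0 emitted=0 chunks_done=0
Byte 2 = 0x0A: mode=DATA remaining=4 emitted=0 chunks_done=0
Byte 3 = 'c': mode=DATA remaining=3 emitted=1 chunks_done=0
Byte 4 = '8': mode=DATA remaining=2 emitted=2 chunks_done=0
Byte 5 = 'q': mode=DATA remaining=1 emitted=3 chunks_done=0

Answer: DATA 1 3 0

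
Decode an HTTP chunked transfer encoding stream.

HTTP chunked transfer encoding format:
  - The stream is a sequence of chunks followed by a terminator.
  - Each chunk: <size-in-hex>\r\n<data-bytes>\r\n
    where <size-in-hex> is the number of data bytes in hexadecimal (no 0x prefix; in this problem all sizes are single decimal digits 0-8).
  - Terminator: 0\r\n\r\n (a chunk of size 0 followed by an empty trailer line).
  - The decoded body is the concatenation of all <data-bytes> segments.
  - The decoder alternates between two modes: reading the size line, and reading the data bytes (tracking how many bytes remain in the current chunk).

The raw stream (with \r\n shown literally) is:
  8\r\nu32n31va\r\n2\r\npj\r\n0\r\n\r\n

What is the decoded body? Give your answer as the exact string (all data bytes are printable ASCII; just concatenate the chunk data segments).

Answer: u32n31vapj

Derivation:
Chunk 1: stream[0..1]='8' size=0x8=8, data at stream[3..11]='u32n31va' -> body[0..8], body so far='u32n31va'
Chunk 2: stream[13..14]='2' size=0x2=2, data at stream[16..18]='pj' -> body[8..10], body so far='u32n31vapj'
Chunk 3: stream[20..21]='0' size=0 (terminator). Final body='u32n31vapj' (10 bytes)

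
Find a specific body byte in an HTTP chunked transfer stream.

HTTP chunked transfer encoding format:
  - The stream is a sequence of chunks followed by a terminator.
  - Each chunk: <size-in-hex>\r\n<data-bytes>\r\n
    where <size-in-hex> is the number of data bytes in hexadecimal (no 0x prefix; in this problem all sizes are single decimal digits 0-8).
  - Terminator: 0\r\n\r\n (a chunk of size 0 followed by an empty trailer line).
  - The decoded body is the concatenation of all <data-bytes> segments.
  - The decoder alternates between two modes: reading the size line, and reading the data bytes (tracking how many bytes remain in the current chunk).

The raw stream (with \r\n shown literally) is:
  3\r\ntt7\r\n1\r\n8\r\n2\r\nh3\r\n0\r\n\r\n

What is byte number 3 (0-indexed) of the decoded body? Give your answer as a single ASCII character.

Chunk 1: stream[0..1]='3' size=0x3=3, data at stream[3..6]='tt7' -> body[0..3], body so far='tt7'
Chunk 2: stream[8..9]='1' size=0x1=1, data at stream[11..12]='8' -> body[3..4], body so far='tt78'
Chunk 3: stream[14..15]='2' size=0x2=2, data at stream[17..19]='h3' -> body[4..6], body so far='tt78h3'
Chunk 4: stream[21..22]='0' size=0 (terminator). Final body='tt78h3' (6 bytes)
Body byte 3 = '8'

Answer: 8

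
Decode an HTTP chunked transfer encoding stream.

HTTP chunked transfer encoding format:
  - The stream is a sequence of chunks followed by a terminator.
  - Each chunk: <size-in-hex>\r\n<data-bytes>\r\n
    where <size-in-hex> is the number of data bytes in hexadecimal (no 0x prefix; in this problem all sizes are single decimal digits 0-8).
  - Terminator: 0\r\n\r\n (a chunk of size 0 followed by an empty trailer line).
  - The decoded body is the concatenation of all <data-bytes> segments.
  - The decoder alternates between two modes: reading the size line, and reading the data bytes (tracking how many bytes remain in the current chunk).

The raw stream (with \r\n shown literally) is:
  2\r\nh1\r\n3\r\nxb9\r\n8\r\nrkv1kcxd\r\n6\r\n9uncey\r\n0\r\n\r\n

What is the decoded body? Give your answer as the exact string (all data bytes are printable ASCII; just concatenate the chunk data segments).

Answer: h1xb9rkv1kcxd9uncey

Derivation:
Chunk 1: stream[0..1]='2' size=0x2=2, data at stream[3..5]='h1' -> body[0..2], body so far='h1'
Chunk 2: stream[7..8]='3' size=0x3=3, data at stream[10..13]='xb9' -> body[2..5], body so far='h1xb9'
Chunk 3: stream[15..16]='8' size=0x8=8, data at stream[18..26]='rkv1kcxd' -> body[5..13], body so far='h1xb9rkv1kcxd'
Chunk 4: stream[28..29]='6' size=0x6=6, data at stream[31..37]='9uncey' -> body[13..19], body so far='h1xb9rkv1kcxd9uncey'
Chunk 5: stream[39..40]='0' size=0 (terminator). Final body='h1xb9rkv1kcxd9uncey' (19 bytes)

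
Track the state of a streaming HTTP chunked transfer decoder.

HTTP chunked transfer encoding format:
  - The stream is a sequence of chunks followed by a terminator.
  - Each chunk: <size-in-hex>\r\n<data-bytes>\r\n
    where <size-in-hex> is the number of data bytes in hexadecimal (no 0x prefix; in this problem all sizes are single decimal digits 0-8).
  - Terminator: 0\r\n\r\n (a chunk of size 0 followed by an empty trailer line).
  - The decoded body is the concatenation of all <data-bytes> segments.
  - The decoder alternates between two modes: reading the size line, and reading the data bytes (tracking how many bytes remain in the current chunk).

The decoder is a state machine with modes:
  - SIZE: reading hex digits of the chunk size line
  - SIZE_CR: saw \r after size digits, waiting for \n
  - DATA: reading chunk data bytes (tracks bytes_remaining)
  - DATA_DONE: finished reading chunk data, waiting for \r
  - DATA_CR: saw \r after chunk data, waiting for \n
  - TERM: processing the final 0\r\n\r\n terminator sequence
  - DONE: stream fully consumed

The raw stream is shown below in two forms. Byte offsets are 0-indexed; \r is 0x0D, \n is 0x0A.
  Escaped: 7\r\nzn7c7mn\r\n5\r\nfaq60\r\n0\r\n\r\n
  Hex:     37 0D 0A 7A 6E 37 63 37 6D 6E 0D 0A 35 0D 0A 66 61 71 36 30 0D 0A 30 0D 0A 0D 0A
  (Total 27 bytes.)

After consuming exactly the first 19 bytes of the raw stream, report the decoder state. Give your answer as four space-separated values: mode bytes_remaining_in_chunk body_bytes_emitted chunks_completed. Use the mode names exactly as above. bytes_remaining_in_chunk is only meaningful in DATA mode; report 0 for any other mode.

Byte 0 = '7': mode=SIZE remaining=0 emitted=0 chunks_done=0
Byte 1 = 0x0D: mode=SIZE_CR remaining=0 emitted=0 chunks_done=0
Byte 2 = 0x0A: mode=DATA remaining=7 emitted=0 chunks_done=0
Byte 3 = 'z': mode=DATA remaining=6 emitted=1 chunks_done=0
Byte 4 = 'n': mode=DATA remaining=5 emitted=2 chunks_done=0
Byte 5 = '7': mode=DATA remaining=4 emitted=3 chunks_done=0
Byte 6 = 'c': mode=DATA remaining=3 emitted=4 chunks_done=0
Byte 7 = '7': mode=DATA remaining=2 emitted=5 chunks_done=0
Byte 8 = 'm': mode=DATA remaining=1 emitted=6 chunks_done=0
Byte 9 = 'n': mode=DATA_DONE remaining=0 emitted=7 chunks_done=0
Byte 10 = 0x0D: mode=DATA_CR remaining=0 emitted=7 chunks_done=0
Byte 11 = 0x0A: mode=SIZE remaining=0 emitted=7 chunks_done=1
Byte 12 = '5': mode=SIZE remaining=0 emitted=7 chunks_done=1
Byte 13 = 0x0D: mode=SIZE_CR remaining=0 emitted=7 chunks_done=1
Byte 14 = 0x0A: mode=DATA remaining=5 emitted=7 chunks_done=1
Byte 15 = 'f': mode=DATA remaining=4 emitted=8 chunks_done=1
Byte 16 = 'a': mode=DATA remaining=3 emitted=9 chunks_done=1
Byte 17 = 'q': mode=DATA remaining=2 emitted=10 chunks_done=1
Byte 18 = '6': mode=DATA remaining=1 emitted=11 chunks_done=1

Answer: DATA 1 11 1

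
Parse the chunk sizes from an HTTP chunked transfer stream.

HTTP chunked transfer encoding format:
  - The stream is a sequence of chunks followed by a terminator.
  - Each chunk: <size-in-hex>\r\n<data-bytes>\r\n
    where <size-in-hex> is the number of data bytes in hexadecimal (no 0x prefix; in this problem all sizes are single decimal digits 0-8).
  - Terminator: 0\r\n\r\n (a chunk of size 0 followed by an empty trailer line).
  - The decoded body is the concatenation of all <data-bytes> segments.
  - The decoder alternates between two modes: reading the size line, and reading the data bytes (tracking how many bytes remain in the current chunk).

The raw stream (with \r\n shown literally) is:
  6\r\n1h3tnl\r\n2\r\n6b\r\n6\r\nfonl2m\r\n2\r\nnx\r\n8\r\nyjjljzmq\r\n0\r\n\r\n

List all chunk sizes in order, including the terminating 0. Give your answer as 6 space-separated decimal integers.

Answer: 6 2 6 2 8 0

Derivation:
Chunk 1: stream[0..1]='6' size=0x6=6, data at stream[3..9]='1h3tnl' -> body[0..6], body so far='1h3tnl'
Chunk 2: stream[11..12]='2' size=0x2=2, data at stream[14..16]='6b' -> body[6..8], body so far='1h3tnl6b'
Chunk 3: stream[18..19]='6' size=0x6=6, data at stream[21..27]='fonl2m' -> body[8..14], body so far='1h3tnl6bfonl2m'
Chunk 4: stream[29..30]='2' size=0x2=2, data at stream[32..34]='nx' -> body[14..16], body so far='1h3tnl6bfonl2mnx'
Chunk 5: stream[36..37]='8' size=0x8=8, data at stream[39..47]='yjjljzmq' -> body[16..24], body so far='1h3tnl6bfonl2mnxyjjljzmq'
Chunk 6: stream[49..50]='0' size=0 (terminator). Final body='1h3tnl6bfonl2mnxyjjljzmq' (24 bytes)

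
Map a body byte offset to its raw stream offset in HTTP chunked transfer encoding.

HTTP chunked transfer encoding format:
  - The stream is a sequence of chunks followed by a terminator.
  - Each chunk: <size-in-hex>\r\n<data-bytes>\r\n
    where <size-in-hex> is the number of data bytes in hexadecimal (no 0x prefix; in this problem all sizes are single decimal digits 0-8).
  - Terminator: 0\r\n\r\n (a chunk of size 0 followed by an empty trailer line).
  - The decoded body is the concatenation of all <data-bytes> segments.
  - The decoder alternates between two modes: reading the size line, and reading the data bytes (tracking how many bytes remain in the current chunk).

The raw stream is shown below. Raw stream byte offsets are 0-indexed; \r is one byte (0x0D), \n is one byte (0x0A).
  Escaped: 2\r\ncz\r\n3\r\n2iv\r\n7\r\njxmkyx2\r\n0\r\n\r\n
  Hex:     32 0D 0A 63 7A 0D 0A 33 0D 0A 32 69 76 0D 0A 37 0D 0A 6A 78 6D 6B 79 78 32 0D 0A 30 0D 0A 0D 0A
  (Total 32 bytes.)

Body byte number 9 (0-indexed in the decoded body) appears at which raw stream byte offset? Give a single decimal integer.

Chunk 1: stream[0..1]='2' size=0x2=2, data at stream[3..5]='cz' -> body[0..2], body so far='cz'
Chunk 2: stream[7..8]='3' size=0x3=3, data at stream[10..13]='2iv' -> body[2..5], body so far='cz2iv'
Chunk 3: stream[15..16]='7' size=0x7=7, data at stream[18..25]='jxmkyx2' -> body[5..12], body so far='cz2ivjxmkyx2'
Chunk 4: stream[27..28]='0' size=0 (terminator). Final body='cz2ivjxmkyx2' (12 bytes)
Body byte 9 at stream offset 22

Answer: 22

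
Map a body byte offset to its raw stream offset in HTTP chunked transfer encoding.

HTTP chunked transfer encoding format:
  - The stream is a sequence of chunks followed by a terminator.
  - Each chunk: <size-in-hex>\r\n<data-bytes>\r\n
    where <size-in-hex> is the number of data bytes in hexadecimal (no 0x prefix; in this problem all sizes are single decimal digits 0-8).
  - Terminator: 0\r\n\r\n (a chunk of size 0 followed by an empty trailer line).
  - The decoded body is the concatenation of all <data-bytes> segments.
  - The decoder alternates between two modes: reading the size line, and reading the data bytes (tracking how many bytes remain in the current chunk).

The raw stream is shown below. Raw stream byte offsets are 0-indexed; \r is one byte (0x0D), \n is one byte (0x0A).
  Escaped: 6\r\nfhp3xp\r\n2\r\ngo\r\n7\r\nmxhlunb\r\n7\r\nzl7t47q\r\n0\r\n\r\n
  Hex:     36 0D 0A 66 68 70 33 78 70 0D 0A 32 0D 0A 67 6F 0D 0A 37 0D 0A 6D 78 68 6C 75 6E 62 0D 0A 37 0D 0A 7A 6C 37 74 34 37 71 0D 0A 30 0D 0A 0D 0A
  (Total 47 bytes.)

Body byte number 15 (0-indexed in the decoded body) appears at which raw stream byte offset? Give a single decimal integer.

Chunk 1: stream[0..1]='6' size=0x6=6, data at stream[3..9]='fhp3xp' -> body[0..6], body so far='fhp3xp'
Chunk 2: stream[11..12]='2' size=0x2=2, data at stream[14..16]='go' -> body[6..8], body so far='fhp3xpgo'
Chunk 3: stream[18..19]='7' size=0x7=7, data at stream[21..28]='mxhlunb' -> body[8..15], body so far='fhp3xpgomxhlunb'
Chunk 4: stream[30..31]='7' size=0x7=7, data at stream[33..40]='zl7t47q' -> body[15..22], body so far='fhp3xpgomxhlunbzl7t47q'
Chunk 5: stream[42..43]='0' size=0 (terminator). Final body='fhp3xpgomxhlunbzl7t47q' (22 bytes)
Body byte 15 at stream offset 33

Answer: 33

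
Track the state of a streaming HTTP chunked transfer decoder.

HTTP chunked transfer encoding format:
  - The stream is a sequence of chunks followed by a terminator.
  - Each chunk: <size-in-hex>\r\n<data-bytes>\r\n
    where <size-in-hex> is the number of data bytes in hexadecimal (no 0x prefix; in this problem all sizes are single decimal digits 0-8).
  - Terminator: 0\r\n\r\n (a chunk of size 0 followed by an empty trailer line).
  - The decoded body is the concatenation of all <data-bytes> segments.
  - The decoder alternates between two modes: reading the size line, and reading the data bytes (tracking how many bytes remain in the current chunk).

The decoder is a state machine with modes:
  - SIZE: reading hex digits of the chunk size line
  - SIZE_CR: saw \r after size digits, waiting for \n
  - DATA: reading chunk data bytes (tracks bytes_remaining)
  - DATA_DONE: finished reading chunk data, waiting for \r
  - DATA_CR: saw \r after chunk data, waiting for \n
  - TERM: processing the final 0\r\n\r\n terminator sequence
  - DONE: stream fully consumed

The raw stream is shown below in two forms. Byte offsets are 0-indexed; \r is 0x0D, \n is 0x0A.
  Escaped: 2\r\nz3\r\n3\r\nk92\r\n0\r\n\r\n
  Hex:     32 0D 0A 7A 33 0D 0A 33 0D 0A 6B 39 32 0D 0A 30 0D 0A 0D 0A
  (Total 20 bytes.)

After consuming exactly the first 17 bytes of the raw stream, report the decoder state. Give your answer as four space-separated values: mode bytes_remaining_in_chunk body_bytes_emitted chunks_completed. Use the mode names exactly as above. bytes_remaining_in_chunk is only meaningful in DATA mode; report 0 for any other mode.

Byte 0 = '2': mode=SIZE remaining=0 emitted=0 chunks_done=0
Byte 1 = 0x0D: mode=SIZE_CR remaining=0 emitted=0 chunks_done=0
Byte 2 = 0x0A: mode=DATA remaining=2 emitted=0 chunks_done=0
Byte 3 = 'z': mode=DATA remaining=1 emitted=1 chunks_done=0
Byte 4 = '3': mode=DATA_DONE remaining=0 emitted=2 chunks_done=0
Byte 5 = 0x0D: mode=DATA_CR remaining=0 emitted=2 chunks_done=0
Byte 6 = 0x0A: mode=SIZE remaining=0 emitted=2 chunks_done=1
Byte 7 = '3': mode=SIZE remaining=0 emitted=2 chunks_done=1
Byte 8 = 0x0D: mode=SIZE_CR remaining=0 emitted=2 chunks_done=1
Byte 9 = 0x0A: mode=DATA remaining=3 emitted=2 chunks_done=1
Byte 10 = 'k': mode=DATA remaining=2 emitted=3 chunks_done=1
Byte 11 = '9': mode=DATA remaining=1 emitted=4 chunks_done=1
Byte 12 = '2': mode=DATA_DONE remaining=0 emitted=5 chunks_done=1
Byte 13 = 0x0D: mode=DATA_CR remaining=0 emitted=5 chunks_done=1
Byte 14 = 0x0A: mode=SIZE remaining=0 emitted=5 chunks_done=2
Byte 15 = '0': mode=SIZE remaining=0 emitted=5 chunks_done=2
Byte 16 = 0x0D: mode=SIZE_CR remaining=0 emitted=5 chunks_done=2

Answer: SIZE_CR 0 5 2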